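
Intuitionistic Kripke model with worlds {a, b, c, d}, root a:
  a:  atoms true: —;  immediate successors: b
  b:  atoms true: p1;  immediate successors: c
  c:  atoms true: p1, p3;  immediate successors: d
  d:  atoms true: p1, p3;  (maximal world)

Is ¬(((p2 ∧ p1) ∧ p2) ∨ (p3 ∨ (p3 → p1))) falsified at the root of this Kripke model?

a ⊮ ¬(((p2 ∧ p1) ∧ p2) ∨ (p3 ∨ (p3 → p1))) since a is accessible from a and a ⊩ ((p2 ∧ p1) ∧ p2) ∨ (p3 ∨ (p3 → p1)).
a ⊩ ((p2 ∧ p1) ∧ p2) ∨ (p3 ∨ (p3 → p1)) via the disjunct p3 ∨ (p3 → p1).
So the root a does not force ¬(((p2 ∧ p1) ∧ p2) ∨ (p3 ∨ (p3 → p1))); the model is a countermodel.

Yes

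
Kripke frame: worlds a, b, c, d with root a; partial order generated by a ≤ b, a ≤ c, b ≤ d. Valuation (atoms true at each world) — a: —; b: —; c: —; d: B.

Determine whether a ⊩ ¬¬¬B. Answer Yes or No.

a ⊮ ¬¬¬B since b is accessible from a and b ⊩ ¬¬B.
b ⊩ ¬¬B: no world accessible from b forces ¬B.

No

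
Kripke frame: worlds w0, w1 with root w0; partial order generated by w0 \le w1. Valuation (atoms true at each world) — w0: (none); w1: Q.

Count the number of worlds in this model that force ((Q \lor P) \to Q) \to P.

w0: does not force it — w0 \nVdash ((Q \lor P) \to Q) \to P: already at w0 itself, w0 \Vdash (Q \lor P) \to Q but w0 \nVdash P.
w1: does not force it.
Worlds forcing the formula: { }.

0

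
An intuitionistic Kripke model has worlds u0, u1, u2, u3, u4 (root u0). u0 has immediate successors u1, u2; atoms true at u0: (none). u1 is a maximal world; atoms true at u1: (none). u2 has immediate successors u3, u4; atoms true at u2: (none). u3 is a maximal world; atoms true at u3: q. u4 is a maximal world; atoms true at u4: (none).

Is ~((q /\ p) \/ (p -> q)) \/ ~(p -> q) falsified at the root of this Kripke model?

Yes

u0 ||-/- ~((q /\ p) \/ (p -> q)) \/ ~(p -> q): neither disjunct is forced at u0.
u0 ||-/- ~((q /\ p) \/ (p -> q)) since u0 is accessible from u0 and u0 ||- (q /\ p) \/ (p -> q).
u0 ||- (q /\ p) \/ (p -> q) via the disjunct p -> q.
So the root u0 does not force ~((q /\ p) \/ (p -> q)) \/ ~(p -> q); the model is a countermodel.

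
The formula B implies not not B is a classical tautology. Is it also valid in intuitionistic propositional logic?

Yes

This is double-negation introduction, which is intuitionistically derivable.
If a world forces B then every accessible world forces B (persistence), so none forces not B; hence not not B.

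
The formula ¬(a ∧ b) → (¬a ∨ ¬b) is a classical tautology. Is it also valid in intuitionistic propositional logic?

This is the constructively invalid direction of De Morgan's law for conjunction, which is not intuitionistically valid.
A Kripke countermodel: worlds w0, w1, w2; order generated by w0 ≤ w1, w0 ≤ w2; atoms true at each world — w0:{}; w1:{a}; w2:{b}.
w0 ⊮ ¬(a ∧ b) → (¬a ∨ ¬b): already at w0 itself, w0 ⊩ ¬(a ∧ b) but w0 ⊮ ¬a ∨ ¬b.
w0 ⊮ ¬a ∨ ¬b: neither disjunct is forced at w0.
w0 ⊮ ¬a since w1 is accessible from w0 and w1 ⊩ a.
So the root w0 does not force the formula.

No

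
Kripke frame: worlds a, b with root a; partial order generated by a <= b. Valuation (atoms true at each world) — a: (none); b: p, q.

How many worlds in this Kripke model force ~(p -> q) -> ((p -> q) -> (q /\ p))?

2

a: forces it.
b: forces it.
Worlds forcing the formula: {a, b}.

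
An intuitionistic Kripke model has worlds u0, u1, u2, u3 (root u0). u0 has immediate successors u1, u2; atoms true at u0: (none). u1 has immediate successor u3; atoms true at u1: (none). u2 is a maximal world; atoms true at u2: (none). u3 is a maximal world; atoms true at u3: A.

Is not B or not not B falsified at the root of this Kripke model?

No

u0 forces not B or not not B via the disjunct not B.
So the root u0 forces not B or not not B; the model is not a countermodel.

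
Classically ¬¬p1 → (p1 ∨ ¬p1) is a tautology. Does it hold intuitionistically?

This is a variant of double-negation elimination (deriving excluded middle from double negation), which is not intuitionistically valid.
A Kripke countermodel: worlds w0, w1; order generated by w0 ≤ w1; atoms true at each world — w0:{}; w1:{p1}.
w0 ⊮ ¬¬p1 → (p1 ∨ ¬p1): already at w0 itself, w0 ⊩ ¬¬p1 but w0 ⊮ p1 ∨ ¬p1.
w0 ⊮ p1 ∨ ¬p1: neither disjunct is forced at w0.
w0 lacks atom p1, so w0 ⊮ p1.
So the root w0 does not force the formula.

No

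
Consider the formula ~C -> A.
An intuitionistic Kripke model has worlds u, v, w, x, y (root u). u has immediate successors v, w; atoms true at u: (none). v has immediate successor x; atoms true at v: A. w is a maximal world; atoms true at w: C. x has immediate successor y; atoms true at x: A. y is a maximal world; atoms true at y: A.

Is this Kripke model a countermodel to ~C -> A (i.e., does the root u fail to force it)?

u ||- ~C -> A: every world accessible from u that forces ~C (namely v, x, y) also forces A.
So the root u forces ~C -> A; the model is not a countermodel.

No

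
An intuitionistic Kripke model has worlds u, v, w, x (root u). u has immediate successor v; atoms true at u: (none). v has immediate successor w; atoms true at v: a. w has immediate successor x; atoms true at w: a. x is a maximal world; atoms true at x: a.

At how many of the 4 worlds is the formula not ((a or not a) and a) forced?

u: does not force it — u does not force not ((a or not a) and a) since v is accessible from u and v forces (a or not a) and a.
v: does not force it.
w: does not force it.
x: does not force it.
Worlds forcing the formula: { }.

0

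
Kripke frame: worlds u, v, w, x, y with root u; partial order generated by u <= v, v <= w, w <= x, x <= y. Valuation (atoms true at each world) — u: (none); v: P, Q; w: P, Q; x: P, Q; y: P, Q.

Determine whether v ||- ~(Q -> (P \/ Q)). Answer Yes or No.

No

v ||-/- ~(Q -> (P \/ Q)) since v is accessible from v and v ||- Q -> (P \/ Q).
v ||- Q -> (P \/ Q): every world accessible from v that forces Q (namely v, w, x, y) also forces P \/ Q.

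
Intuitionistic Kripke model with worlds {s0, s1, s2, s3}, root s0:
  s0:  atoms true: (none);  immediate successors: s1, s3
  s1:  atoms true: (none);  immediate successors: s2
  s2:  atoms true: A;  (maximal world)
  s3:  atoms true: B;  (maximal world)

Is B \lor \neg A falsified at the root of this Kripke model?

s0 \nVdash B \lor \neg A: neither disjunct is forced at s0.
s0 lacks atom B, so s0 \nVdash B.
So the root s0 does not force B \lor \neg A; the model is a countermodel.

Yes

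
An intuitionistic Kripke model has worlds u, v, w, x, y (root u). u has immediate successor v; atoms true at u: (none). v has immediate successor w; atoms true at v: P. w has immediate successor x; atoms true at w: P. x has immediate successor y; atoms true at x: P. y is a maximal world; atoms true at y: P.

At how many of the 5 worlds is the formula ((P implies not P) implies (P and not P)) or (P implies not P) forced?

u: forces it.
v: forces it.
w: forces it.
x: forces it.
y: forces it.
Worlds forcing the formula: {u, v, w, x, y}.

5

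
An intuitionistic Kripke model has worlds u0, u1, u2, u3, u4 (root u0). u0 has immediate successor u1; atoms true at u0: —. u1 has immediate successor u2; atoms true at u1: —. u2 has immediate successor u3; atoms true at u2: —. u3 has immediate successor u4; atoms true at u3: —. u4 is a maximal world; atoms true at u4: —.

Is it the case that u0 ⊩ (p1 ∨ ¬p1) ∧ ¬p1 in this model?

Yes

u0 ⊩ (p1 ∨ ¬p1) ∧ ¬p1 since u0 forces both conjuncts.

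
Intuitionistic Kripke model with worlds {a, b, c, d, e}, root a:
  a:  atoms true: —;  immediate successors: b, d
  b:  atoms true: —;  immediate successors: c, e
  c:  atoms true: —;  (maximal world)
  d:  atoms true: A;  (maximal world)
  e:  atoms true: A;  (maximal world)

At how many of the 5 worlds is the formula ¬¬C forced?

a: does not force it — a ⊮ ¬¬C since a is accessible from a and a ⊩ ¬C.
b: does not force it — b ⊮ ¬¬C since b is accessible from b and b ⊩ ¬C.
c: does not force it.
d: does not force it.
e: does not force it.
Worlds forcing the formula: { }.

0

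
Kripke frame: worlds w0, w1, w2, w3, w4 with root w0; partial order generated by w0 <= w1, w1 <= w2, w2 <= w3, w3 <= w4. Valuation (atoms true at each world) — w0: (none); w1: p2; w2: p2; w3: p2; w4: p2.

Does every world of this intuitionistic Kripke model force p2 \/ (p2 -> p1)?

No

Not every world: w0 ||-/- p2 \/ (p2 -> p1).
w0 ||-/- p2 \/ (p2 -> p1): neither disjunct is forced at w0.
w0 lacks atom p2, so w0 ||-/- p2.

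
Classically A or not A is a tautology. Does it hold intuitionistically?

No

This is the law of excluded middle, which is not intuitionistically valid.
A Kripke countermodel: worlds u0, u1; order generated by u0 <= u1; atoms true at each world — u0:{}; u1:{A}.
u0 does not force A or not A: neither disjunct is forced at u0.
u0 lacks atom A, so u0 does not force A.
So the root u0 does not force the formula.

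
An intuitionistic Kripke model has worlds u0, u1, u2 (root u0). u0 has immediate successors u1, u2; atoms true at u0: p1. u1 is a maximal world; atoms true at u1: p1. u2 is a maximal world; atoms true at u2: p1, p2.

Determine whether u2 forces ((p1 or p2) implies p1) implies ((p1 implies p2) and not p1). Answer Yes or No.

u2 does not force ((p1 or p2) implies p1) implies ((p1 implies p2) and not p1): already at u2 itself, u2 forces (p1 or p2) implies p1 but u2 does not force (p1 implies p2) and not p1.
u2 does not force (p1 implies p2) and not p1 since u2 fails not p1.

No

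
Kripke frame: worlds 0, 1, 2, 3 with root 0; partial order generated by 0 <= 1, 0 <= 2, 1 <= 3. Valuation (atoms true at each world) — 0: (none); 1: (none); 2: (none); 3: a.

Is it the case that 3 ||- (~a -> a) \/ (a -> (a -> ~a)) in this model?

3 ||- (~a -> a) \/ (a -> (a -> ~a)) via the disjunct ~a -> a.

Yes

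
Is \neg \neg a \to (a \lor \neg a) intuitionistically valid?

This is a variant of double-negation elimination (deriving excluded middle from double negation), which is not intuitionistically valid.
A Kripke countermodel: worlds u, v; order generated by u \le v; atoms true at each world — u:{}; v:{a}.
u \nVdash \neg \neg a \to (a \lor \neg a): already at u itself, u \Vdash \neg \neg a but u \nVdash a \lor \neg a.
u \nVdash a \lor \neg a: neither disjunct is forced at u.
u lacks atom a, so u \nVdash a.
So the root u does not force the formula.

No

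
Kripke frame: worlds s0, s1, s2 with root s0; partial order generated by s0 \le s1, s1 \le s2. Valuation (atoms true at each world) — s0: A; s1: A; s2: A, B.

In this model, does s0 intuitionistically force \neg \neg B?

s0 \Vdash \neg \neg B: no world accessible from s0 forces \neg B.

Yes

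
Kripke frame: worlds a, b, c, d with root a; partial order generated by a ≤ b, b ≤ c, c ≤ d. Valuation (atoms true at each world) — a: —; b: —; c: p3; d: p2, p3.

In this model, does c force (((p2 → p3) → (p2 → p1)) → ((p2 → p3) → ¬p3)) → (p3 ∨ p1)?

c ⊩ (((p2 → p3) → (p2 → p1)) → ((p2 → p3) → ¬p3)) → (p3 ∨ p1): every world accessible from c that forces ((p2 → p3) → (p2 → p1)) → ((p2 → p3) → ¬p3) (namely c, d) also forces p3 ∨ p1.

Yes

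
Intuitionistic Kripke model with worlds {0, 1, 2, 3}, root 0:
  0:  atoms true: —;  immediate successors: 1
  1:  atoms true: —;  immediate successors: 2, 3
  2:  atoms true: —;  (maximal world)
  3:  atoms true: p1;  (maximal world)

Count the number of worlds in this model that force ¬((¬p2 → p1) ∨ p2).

0: does not force it — 0 ⊮ ¬((¬p2 → p1) ∨ p2) since 3 is accessible from 0 and 3 ⊩ (¬p2 → p1) ∨ p2.
1: does not force it.
2: forces it.
3: does not force it.
Worlds forcing the formula: {2}.

1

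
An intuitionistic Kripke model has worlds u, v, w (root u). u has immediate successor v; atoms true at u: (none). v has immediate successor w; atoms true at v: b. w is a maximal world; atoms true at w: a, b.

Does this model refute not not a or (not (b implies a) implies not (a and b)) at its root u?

No

u forces not not a or (not (b implies a) implies not (a and b)) via the disjunct not not a.
So the root u forces not not a or (not (b implies a) implies not (a and b)); the model is not a countermodel.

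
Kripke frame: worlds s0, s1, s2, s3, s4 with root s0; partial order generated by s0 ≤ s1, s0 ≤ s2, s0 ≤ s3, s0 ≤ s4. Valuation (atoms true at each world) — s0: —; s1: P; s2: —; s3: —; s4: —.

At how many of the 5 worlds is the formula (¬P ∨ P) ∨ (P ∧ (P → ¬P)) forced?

s0: does not force it — s0 ⊮ (¬P ∨ P) ∨ (P ∧ (P → ¬P)): neither disjunct is forced at s0.
s1: forces it.
s2: forces it.
s3: forces it.
s4: forces it.
Worlds forcing the formula: {s1, s2, s3, s4}.

4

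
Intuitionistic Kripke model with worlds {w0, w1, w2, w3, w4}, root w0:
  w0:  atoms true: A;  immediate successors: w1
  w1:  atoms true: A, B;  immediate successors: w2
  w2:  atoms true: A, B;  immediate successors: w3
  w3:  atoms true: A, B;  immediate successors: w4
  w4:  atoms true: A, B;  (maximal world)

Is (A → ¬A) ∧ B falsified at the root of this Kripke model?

w0 ⊮ (A → ¬A) ∧ B since w0 fails A → ¬A.
So the root w0 does not force (A → ¬A) ∧ B; the model is a countermodel.

Yes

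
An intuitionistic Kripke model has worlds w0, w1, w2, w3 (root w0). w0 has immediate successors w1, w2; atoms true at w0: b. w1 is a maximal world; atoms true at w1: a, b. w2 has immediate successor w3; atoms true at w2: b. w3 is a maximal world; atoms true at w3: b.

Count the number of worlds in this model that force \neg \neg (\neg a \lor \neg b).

2

w0: does not force it — w0 \nVdash \neg \neg (\neg a \lor \neg b) since w1 is accessible from w0 and w1 \Vdash \neg (\neg a \lor \neg b).
w1: does not force it — w1 \nVdash \neg \neg (\neg a \lor \neg b) since w1 is accessible from w1 and w1 \Vdash \neg (\neg a \lor \neg b).
w2: forces it.
w3: forces it.
Worlds forcing the formula: {w2, w3}.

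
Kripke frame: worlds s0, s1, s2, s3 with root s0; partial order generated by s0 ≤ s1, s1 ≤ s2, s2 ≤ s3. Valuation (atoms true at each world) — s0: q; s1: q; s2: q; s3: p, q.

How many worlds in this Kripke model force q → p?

s0: does not force it — s0 ⊮ q → p: already at s0 itself, s0 ⊩ q but s0 ⊮ p.
s1: does not force it.
s2: does not force it.
s3: forces it.
Worlds forcing the formula: {s3}.

1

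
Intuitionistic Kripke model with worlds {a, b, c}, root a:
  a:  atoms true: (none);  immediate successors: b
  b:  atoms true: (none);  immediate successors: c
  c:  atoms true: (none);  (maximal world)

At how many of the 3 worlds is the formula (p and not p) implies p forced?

3

a: forces it.
b: forces it.
c: forces it.
Worlds forcing the formula: {a, b, c}.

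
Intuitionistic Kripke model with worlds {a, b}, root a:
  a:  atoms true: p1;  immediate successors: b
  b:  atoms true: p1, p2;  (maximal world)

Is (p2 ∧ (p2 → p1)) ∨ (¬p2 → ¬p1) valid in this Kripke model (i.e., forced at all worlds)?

a ⊩ (p2 ∧ (p2 → p1)) ∨ (¬p2 → ¬p1) via the disjunct ¬p2 → ¬p1.
Since the root a forces (p2 ∧ (p2 → p1)) ∨ (¬p2 → ¬p1) and forcing is persistent (monotone upward), every world forces it.

Yes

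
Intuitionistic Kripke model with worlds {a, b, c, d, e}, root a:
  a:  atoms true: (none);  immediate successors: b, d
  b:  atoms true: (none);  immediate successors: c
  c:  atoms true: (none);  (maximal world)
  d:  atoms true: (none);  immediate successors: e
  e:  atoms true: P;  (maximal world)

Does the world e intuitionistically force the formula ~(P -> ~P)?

Yes

e ||- ~(P -> ~P): no world accessible from e forces P -> ~P.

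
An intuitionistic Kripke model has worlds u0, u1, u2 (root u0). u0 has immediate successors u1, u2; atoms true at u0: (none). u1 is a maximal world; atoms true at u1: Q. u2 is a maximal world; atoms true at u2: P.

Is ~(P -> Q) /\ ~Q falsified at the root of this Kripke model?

u0 ||-/- ~(P -> Q) /\ ~Q since u0 fails ~(P -> Q).
So the root u0 does not force ~(P -> Q) /\ ~Q; the model is a countermodel.

Yes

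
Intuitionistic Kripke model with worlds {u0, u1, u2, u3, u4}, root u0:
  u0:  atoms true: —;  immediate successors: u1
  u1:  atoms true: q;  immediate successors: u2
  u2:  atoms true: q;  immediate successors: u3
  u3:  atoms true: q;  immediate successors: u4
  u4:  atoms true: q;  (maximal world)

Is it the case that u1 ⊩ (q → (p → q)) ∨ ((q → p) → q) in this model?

u1 ⊩ (q → (p → q)) ∨ ((q → p) → q) via the disjunct q → (p → q).

Yes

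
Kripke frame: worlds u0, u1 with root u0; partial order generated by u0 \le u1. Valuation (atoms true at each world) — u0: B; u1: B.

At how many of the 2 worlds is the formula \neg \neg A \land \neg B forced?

0

u0: does not force it — u0 \nVdash \neg \neg A \land \neg B since u0 fails \neg \neg A.
u1: does not force it — u1 \nVdash \neg \neg A \land \neg B since u1 fails \neg \neg A.
Worlds forcing the formula: { }.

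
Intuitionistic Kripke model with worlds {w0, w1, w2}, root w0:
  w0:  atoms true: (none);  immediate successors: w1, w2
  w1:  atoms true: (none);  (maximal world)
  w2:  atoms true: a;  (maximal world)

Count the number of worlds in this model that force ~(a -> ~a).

1

w0: does not force it — w0 ||-/- ~(a -> ~a) since w1 is accessible from w0 and w1 ||- a -> ~a.
w1: does not force it.
w2: forces it.
Worlds forcing the formula: {w2}.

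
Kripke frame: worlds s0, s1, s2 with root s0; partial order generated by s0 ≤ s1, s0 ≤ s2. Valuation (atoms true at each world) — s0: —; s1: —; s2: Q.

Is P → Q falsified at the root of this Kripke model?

s0 ⊩ P → Q vacuously: no world accessible from s0 forces the antecedent P.
So the root s0 forces P → Q; the model is not a countermodel.

No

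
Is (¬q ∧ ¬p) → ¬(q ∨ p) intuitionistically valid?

Yes

This is a constructively valid De Morgan direction (conjunction of negations to negated disjunction), which is intuitionistically derivable.
If both ¬q and ¬p hold at a world, no accessible world forces q or forces p, so none forces q ∨ p.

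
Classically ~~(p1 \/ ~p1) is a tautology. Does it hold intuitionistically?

This is the double negation of excluded middle, which is intuitionistically derivable.
Assuming ~(p1 \/ ~p1): from p1 we'd get p1 \/ ~p1, so ~p1; but then p1 \/ ~p1 again — contradiction. Hence ~~(p1 \/ ~p1).

Yes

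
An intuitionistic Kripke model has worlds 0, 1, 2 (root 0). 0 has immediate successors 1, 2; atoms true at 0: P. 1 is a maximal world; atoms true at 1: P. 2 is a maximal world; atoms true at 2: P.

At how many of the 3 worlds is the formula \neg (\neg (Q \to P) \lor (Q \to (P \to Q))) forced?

0

0: does not force it — 0 \nVdash \neg (\neg (Q \to P) \lor (Q \to (P \to Q))) since 0 is accessible from 0 and 0 \Vdash \neg (Q \to P) \lor (Q \to (P \to Q)).
1: does not force it — 1 \nVdash \neg (\neg (Q \to P) \lor (Q \to (P \to Q))) since 1 is accessible from 1 and 1 \Vdash \neg (Q \to P) \lor (Q \to (P \to Q)).
2: does not force it — 2 \nVdash \neg (\neg (Q \to P) \lor (Q \to (P \to Q))) since 2 is accessible from 2 and 2 \Vdash \neg (Q \to P) \lor (Q \to (P \to Q)).
Worlds forcing the formula: { }.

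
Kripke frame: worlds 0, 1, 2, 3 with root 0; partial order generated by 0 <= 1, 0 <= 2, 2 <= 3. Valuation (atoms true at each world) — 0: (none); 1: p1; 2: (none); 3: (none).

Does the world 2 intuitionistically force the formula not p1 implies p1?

No

2 does not force not p1 implies p1: already at 2 itself, 2 forces not p1 but 2 does not force p1.
2 lacks atom p1, so 2 does not force p1.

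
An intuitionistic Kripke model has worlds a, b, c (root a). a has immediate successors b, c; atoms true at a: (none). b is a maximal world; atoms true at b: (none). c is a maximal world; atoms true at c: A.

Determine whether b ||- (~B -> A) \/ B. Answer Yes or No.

No

b ||-/- (~B -> A) \/ B: neither disjunct is forced at b.
b ||-/- ~B -> A: already at b itself, b ||- ~B but b ||-/- A.
b lacks atom A, so b ||-/- A.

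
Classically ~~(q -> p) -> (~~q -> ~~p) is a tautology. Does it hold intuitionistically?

Yes

This is the distribution of double negation over implication, which is intuitionistically derivable.
Assume ~~(q -> p) and ~~q; suppose ~p. Then q -> p would give ~q (by contraposition), contradicting ~~q; so ~(q -> p), contradicting ~~(q -> p). Hence ~~p.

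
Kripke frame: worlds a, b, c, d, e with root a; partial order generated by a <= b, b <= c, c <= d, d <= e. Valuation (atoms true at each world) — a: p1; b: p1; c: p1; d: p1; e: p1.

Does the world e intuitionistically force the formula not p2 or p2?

Yes

e forces not p2 or p2 via the disjunct not p2.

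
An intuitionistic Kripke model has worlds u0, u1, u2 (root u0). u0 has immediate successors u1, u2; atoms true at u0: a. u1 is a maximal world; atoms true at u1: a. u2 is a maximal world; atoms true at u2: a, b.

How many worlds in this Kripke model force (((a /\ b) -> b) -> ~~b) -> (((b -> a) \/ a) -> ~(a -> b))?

1

u0: does not force it — u0 ||-/- (((a /\ b) -> b) -> ~~b) -> (((b -> a) \/ a) -> ~(a -> b)): at the accessible world u2, u2 ||- ((a /\ b) -> b) -> ~~b but u2 ||-/- ((b -> a) \/ a) -> ~(a -> b).
u1: forces it.
u2: does not force it — u2 ||-/- (((a /\ b) -> b) -> ~~b) -> (((b -> a) \/ a) -> ~(a -> b)): already at u2 itself, u2 ||- ((a /\ b) -> b) -> ~~b but u2 ||-/- ((b -> a) \/ a) -> ~(a -> b).
Worlds forcing the formula: {u1}.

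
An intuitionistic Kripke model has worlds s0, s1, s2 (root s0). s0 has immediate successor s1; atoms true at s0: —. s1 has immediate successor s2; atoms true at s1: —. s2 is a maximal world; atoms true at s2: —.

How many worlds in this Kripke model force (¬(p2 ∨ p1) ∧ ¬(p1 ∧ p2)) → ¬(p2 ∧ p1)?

3

s0: forces it.
s1: forces it.
s2: forces it.
Worlds forcing the formula: {s0, s1, s2}.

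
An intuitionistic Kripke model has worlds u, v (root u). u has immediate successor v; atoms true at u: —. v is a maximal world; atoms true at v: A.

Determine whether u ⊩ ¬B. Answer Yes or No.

Yes

u ⊩ ¬B: no world accessible from u forces B.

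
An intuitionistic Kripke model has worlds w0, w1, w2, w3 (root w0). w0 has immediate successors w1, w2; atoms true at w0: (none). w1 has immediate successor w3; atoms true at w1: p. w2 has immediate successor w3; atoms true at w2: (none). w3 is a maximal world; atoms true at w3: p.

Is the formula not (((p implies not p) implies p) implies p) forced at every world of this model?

No

Not every world: w0 does not force not (((p implies not p) implies p) implies p).
w0 does not force not (((p implies not p) implies p) implies p) since w1 is accessible from w0 and w1 forces ((p implies not p) implies p) implies p.
w1 forces ((p implies not p) implies p) implies p: every world accessible from w1 that forces (p implies not p) implies p (namely w1, w3) also forces p.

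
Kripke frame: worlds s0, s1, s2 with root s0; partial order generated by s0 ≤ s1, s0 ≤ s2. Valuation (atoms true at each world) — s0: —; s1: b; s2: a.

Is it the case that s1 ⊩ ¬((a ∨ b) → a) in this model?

s1 ⊩ ¬((a ∨ b) → a): no world accessible from s1 forces (a ∨ b) → a.

Yes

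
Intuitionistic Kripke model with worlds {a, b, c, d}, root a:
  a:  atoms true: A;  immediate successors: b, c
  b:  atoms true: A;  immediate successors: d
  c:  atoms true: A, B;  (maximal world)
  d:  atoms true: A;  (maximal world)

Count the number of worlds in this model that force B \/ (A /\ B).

a: does not force it — a ||-/- B \/ (A /\ B): neither disjunct is forced at a.
b: does not force it — b ||-/- B \/ (A /\ B): neither disjunct is forced at b.
c: forces it.
d: does not force it — d ||-/- B \/ (A /\ B): neither disjunct is forced at d.
Worlds forcing the formula: {c}.

1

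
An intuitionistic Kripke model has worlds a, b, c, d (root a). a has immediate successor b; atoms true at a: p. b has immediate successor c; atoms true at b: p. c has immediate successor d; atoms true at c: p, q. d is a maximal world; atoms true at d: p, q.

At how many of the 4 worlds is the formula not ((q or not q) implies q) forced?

a: does not force it — a does not force not ((q or not q) implies q) since a is accessible from a and a forces (q or not q) implies q.
b: does not force it — b does not force not ((q or not q) implies q) since b is accessible from b and b forces (q or not q) implies q.
c: does not force it — c does not force not ((q or not q) implies q) since c is accessible from c and c forces (q or not q) implies q.
d: does not force it.
Worlds forcing the formula: { }.

0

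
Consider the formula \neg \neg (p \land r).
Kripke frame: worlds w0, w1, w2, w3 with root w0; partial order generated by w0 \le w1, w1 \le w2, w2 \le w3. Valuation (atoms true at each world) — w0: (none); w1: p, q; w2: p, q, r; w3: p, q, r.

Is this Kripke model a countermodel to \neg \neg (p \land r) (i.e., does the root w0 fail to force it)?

w0 \Vdash \neg \neg (p \land r): no world accessible from w0 forces \neg (p \land r).
So the root w0 forces \neg \neg (p \land r); the model is not a countermodel.

No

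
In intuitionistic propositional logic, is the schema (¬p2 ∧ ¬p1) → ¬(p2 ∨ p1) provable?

This is a constructively valid De Morgan direction (conjunction of negations to negated disjunction), which is intuitionistically derivable.
If both ¬p2 and ¬p1 hold at a world, no accessible world forces p2 or forces p1, so none forces p2 ∨ p1.

Yes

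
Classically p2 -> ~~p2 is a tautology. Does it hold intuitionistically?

This is double-negation introduction, which is intuitionistically derivable.
If a world forces p2 then every accessible world forces p2 (persistence), so none forces ~p2; hence ~~p2.

Yes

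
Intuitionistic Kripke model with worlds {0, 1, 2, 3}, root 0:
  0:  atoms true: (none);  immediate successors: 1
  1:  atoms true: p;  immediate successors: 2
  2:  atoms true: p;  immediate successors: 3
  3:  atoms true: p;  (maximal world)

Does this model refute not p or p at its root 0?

0 does not force not p or p: neither disjunct is forced at 0.
0 does not force not p since 1 is accessible from 0 and 1 forces p.
So the root 0 does not force not p or p; the model is a countermodel.

Yes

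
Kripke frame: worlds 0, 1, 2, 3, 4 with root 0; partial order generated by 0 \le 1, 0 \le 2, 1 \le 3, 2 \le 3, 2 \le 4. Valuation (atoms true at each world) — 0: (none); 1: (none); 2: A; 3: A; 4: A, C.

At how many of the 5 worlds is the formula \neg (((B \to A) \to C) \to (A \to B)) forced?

0: does not force it — 0 \nVdash \neg (((B \to A) \to C) \to (A \to B)) since 1 is accessible from 0 and 1 \Vdash ((B \to A) \to C) \to (A \to B).
1: does not force it.
2: does not force it.
3: does not force it.
4: forces it.
Worlds forcing the formula: {4}.

1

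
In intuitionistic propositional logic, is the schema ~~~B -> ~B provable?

This is triple-negation reduction, which is intuitionistically derivable.
Assume ~~~B and suppose B. Then ~~B (double-negation introduction), contradicting ~~~B. So ~B.

Yes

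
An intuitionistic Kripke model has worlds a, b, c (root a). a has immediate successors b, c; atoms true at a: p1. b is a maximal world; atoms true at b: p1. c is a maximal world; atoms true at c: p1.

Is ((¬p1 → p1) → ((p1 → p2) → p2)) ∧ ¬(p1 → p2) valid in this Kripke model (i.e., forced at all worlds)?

a ⊩ ((¬p1 → p1) → ((p1 → p2) → p2)) ∧ ¬(p1 → p2) since a forces both conjuncts.
Since the root a forces ((¬p1 → p1) → ((p1 → p2) → p2)) ∧ ¬(p1 → p2) and forcing is persistent (monotone upward), every world forces it.

Yes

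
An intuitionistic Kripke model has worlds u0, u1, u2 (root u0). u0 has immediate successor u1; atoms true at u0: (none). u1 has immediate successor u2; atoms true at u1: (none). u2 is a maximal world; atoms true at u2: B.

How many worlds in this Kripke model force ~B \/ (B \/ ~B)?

1

u0: does not force it — u0 ||-/- ~B \/ (B \/ ~B): neither disjunct is forced at u0.
u1: does not force it — u1 ||-/- ~B \/ (B \/ ~B): neither disjunct is forced at u1.
u2: forces it.
Worlds forcing the formula: {u2}.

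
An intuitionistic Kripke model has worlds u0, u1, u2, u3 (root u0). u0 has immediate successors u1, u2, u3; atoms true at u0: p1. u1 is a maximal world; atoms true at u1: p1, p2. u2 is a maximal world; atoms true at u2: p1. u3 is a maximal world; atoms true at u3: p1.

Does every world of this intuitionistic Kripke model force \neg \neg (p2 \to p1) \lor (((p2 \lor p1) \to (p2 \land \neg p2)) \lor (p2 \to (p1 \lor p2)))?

Yes

u0 \Vdash \neg \neg (p2 \to p1) \lor (((p2 \lor p1) \to (p2 \land \neg p2)) \lor (p2 \to (p1 \lor p2))) via the disjunct \neg \neg (p2 \to p1).
Since the root u0 forces \neg \neg (p2 \to p1) \lor (((p2 \lor p1) \to (p2 \land \neg p2)) \lor (p2 \to (p1 \lor p2))) and forcing is persistent (monotone upward), every world forces it.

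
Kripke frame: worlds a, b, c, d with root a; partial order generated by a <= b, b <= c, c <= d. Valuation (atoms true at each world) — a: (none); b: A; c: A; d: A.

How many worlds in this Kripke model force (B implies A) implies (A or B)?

a: does not force it — a does not force (B implies A) implies (A or B): already at a itself, a forces B implies A but a does not force A or B.
b: forces it.
c: forces it.
d: forces it.
Worlds forcing the formula: {b, c, d}.

3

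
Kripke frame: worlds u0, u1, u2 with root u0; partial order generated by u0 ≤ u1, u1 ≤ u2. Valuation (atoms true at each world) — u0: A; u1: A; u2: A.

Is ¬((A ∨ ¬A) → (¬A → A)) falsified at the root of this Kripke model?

u0 ⊮ ¬((A ∨ ¬A) → (¬A → A)) since u0 is accessible from u0 and u0 ⊩ (A ∨ ¬A) → (¬A → A).
u0 ⊩ (A ∨ ¬A) → (¬A → A): every world accessible from u0 that forces A ∨ ¬A (namely u0, u1, u2) also forces ¬A → A.
So the root u0 does not force ¬((A ∨ ¬A) → (¬A → A)); the model is a countermodel.

Yes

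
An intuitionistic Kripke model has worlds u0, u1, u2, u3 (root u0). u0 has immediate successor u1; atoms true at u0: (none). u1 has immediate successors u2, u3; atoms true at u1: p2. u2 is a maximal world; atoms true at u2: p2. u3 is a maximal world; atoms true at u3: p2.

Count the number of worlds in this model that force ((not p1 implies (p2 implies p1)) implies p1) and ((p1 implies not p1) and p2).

u0: does not force it — u0 does not force ((not p1 implies (p2 implies p1)) implies p1) and ((p1 implies not p1) and p2) since u0 fails (p1 implies not p1) and p2.
u1: forces it.
u2: forces it.
u3: forces it.
Worlds forcing the formula: {u1, u2, u3}.

3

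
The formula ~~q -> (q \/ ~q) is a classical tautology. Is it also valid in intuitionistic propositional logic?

No

This is a variant of double-negation elimination (deriving excluded middle from double negation), which is not intuitionistically valid.
A Kripke countermodel: worlds w0, w1; order generated by w0 <= w1; atoms true at each world — w0:{}; w1:{q}.
w0 ||-/- ~~q -> (q \/ ~q): already at w0 itself, w0 ||- ~~q but w0 ||-/- q \/ ~q.
w0 ||-/- q \/ ~q: neither disjunct is forced at w0.
w0 lacks atom q, so w0 ||-/- q.
So the root w0 does not force the formula.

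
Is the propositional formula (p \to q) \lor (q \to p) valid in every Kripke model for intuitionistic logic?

This is the Gödel–Dummett linearity axiom, which is not intuitionistically valid.
A Kripke countermodel: worlds a, b, c; order generated by a \le b, a \le c; atoms true at each world — a:{}; b:{p}; c:{q}.
a \nVdash (p \to q) \lor (q \to p): neither disjunct is forced at a.
a \nVdash p \to q: at the accessible world b, b \Vdash p but b \nVdash q.
b lacks atom q, so b \nVdash q.
So the root a does not force the formula.

No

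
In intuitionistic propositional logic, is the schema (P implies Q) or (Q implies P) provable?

This is the Gödel–Dummett linearity axiom, which is not intuitionistically valid.
A Kripke countermodel: worlds 0, 1, 2; order generated by 0 <= 1, 0 <= 2; atoms true at each world — 0:{}; 1:{P}; 2:{Q}.
0 does not force (P implies Q) or (Q implies P): neither disjunct is forced at 0.
0 does not force P implies Q: at the accessible world 1, 1 forces P but 1 does not force Q.
1 lacks atom Q, so 1 does not force Q.
So the root 0 does not force the formula.

No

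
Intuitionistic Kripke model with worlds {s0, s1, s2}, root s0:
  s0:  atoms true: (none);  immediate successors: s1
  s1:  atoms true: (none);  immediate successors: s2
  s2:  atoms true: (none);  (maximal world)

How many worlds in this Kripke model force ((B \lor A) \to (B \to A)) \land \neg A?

3

s0: forces it.
s1: forces it.
s2: forces it.
Worlds forcing the formula: {s0, s1, s2}.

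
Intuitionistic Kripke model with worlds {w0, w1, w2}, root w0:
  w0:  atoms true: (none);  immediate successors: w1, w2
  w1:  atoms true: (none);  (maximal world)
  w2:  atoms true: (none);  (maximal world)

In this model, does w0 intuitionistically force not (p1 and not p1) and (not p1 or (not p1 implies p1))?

w0 forces not (p1 and not p1) and (not p1 or (not p1 implies p1)) since w0 forces both conjuncts.

Yes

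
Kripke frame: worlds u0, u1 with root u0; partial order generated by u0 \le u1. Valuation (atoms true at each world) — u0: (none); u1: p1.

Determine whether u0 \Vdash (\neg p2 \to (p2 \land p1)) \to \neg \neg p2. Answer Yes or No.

u0 \Vdash (\neg p2 \to (p2 \land p1)) \to \neg \neg p2 vacuously: no world accessible from u0 forces the antecedent \neg p2 \to (p2 \land p1).

Yes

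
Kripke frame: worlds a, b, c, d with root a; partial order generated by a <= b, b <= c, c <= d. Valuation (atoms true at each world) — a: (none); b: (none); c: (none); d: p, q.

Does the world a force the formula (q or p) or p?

a does not force (q or p) or p: neither disjunct is forced at a.
a does not force q or p: neither disjunct is forced at a.
a lacks atom q, so a does not force q.

No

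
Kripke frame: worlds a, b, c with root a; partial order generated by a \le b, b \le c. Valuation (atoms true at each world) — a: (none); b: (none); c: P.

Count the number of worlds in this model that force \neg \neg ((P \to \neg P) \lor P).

a: forces it.
b: forces it.
c: forces it.
Worlds forcing the formula: {a, b, c}.

3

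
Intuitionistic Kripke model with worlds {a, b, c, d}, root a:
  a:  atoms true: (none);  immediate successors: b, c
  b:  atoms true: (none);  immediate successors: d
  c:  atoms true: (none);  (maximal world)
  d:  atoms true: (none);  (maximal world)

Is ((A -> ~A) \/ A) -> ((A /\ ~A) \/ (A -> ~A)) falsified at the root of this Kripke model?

a ||- ((A -> ~A) \/ A) -> ((A /\ ~A) \/ (A -> ~A)): every world accessible from a that forces (A -> ~A) \/ A (namely a, b, c, d) also forces (A /\ ~A) \/ (A -> ~A).
So the root a forces ((A -> ~A) \/ A) -> ((A /\ ~A) \/ (A -> ~A)); the model is not a countermodel.

No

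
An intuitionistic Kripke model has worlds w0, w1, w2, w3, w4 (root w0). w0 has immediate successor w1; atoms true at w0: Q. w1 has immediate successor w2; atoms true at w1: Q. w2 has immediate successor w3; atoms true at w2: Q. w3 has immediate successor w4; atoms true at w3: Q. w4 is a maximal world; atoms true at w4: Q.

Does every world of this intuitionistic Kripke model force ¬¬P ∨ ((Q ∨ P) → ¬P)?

w0 ⊩ ¬¬P ∨ ((Q ∨ P) → ¬P) via the disjunct (Q ∨ P) → ¬P.
Since the root w0 forces ¬¬P ∨ ((Q ∨ P) → ¬P) and forcing is persistent (monotone upward), every world forces it.

Yes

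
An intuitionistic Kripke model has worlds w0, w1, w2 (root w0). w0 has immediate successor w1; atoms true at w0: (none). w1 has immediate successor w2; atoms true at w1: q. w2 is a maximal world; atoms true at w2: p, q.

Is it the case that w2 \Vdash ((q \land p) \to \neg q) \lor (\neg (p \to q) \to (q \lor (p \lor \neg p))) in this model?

Yes

w2 \Vdash ((q \land p) \to \neg q) \lor (\neg (p \to q) \to (q \lor (p \lor \neg p))) via the disjunct \neg (p \to q) \to (q \lor (p \lor \neg p)).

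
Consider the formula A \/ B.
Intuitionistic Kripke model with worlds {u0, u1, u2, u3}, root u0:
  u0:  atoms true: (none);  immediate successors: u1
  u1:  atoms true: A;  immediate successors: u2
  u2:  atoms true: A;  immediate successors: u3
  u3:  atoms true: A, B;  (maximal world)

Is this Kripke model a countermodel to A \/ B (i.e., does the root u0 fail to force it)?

u0 ||-/- A \/ B: neither disjunct is forced at u0.
u0 lacks atom A, so u0 ||-/- A.
So the root u0 does not force A \/ B; the model is a countermodel.

Yes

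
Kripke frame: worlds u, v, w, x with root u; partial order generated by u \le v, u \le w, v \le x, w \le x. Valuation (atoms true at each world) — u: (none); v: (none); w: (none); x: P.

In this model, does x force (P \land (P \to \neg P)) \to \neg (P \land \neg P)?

Yes

x \Vdash (P \land (P \to \neg P)) \to \neg (P \land \neg P) vacuously: no world accessible from x forces the antecedent P \land (P \to \neg P).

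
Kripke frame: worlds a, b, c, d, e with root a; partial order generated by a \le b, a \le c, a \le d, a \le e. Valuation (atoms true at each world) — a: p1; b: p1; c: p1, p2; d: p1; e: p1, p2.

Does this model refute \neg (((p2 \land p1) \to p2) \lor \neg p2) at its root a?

Yes

a \nVdash \neg (((p2 \land p1) \to p2) \lor \neg p2) since a is accessible from a and a \Vdash ((p2 \land p1) \to p2) \lor \neg p2.
a \Vdash ((p2 \land p1) \to p2) \lor \neg p2 via the disjunct (p2 \land p1) \to p2.
So the root a does not force \neg (((p2 \land p1) \to p2) \lor \neg p2); the model is a countermodel.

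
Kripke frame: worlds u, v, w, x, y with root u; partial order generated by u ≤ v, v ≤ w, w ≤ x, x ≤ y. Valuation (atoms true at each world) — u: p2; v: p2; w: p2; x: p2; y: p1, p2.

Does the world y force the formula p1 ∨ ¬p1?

y ⊩ p1 ∨ ¬p1 via the disjunct p1.

Yes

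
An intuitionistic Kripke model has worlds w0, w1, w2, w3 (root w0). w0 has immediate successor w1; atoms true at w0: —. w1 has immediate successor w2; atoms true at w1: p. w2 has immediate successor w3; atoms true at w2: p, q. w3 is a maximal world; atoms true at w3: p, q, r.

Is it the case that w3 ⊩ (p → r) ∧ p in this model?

Yes

w3 ⊩ (p → r) ∧ p since w3 forces both conjuncts.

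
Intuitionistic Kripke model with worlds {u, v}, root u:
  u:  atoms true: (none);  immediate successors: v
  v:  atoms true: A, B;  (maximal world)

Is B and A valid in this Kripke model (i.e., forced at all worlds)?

No

Not every world: u does not force B and A.
u does not force B and A since u fails B.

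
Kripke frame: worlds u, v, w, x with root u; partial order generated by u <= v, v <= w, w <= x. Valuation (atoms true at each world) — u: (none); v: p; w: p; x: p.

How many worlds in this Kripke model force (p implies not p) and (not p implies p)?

0

u: does not force it — u does not force (p implies not p) and (not p implies p) since u fails p implies not p.
v: does not force it.
w: does not force it.
x: does not force it.
Worlds forcing the formula: { }.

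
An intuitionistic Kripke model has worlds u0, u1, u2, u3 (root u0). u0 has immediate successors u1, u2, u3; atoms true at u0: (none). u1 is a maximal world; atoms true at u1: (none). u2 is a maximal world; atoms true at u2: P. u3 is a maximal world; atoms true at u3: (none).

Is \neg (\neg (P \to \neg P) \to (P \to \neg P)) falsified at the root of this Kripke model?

Yes

u0 \nVdash \neg (\neg (P \to \neg P) \to (P \to \neg P)) since u1 is accessible from u0 and u1 \Vdash \neg (P \to \neg P) \to (P \to \neg P).
u1 \Vdash \neg (P \to \neg P) \to (P \to \neg P) vacuously: no world accessible from u1 forces the antecedent \neg (P \to \neg P).
So the root u0 does not force \neg (\neg (P \to \neg P) \to (P \to \neg P)); the model is a countermodel.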